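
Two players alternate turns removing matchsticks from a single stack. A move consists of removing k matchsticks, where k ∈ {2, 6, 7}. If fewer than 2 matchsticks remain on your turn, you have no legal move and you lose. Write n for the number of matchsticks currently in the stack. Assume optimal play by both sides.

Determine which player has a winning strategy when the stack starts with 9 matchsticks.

The second player wins.

Use the standard recursion: the mover loses at a terminal position; elsewhere, the mover wins exactly when some move hands the opponent an L position.
n=0: no move → L
n=1: no move → L
n=2: W (go to 0, an L position)
n=3: W (go to 1, an L position)
n=4: L (sole option 2(W) is W)
n=5: L (sole option 3(W) is W)
n=6: W (go to 4, an L position)
n=7: W (go to 5, an L position)
n=8: W (go to 1, an L position)
n=9: L (options 7(W), 3(W), 2(W) are all W)
Every move from 9 reaches a W position, so the mover loses.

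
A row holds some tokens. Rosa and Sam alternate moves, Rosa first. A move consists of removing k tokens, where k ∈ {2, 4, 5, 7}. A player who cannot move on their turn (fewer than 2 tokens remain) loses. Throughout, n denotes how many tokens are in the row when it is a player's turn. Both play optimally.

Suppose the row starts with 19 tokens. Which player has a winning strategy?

Sam wins.

Positions with no move are L. A position that does have a move is losing for the player to move precisely when every available move leads to a winning position for the opponent. Fill in the labels:
n=0: no move → L
n=1: no move → L
n=2: can move to 0, which is L ⇒ W
n=3: can move to 1, which is L ⇒ W
n=4: can move to 0, which is L ⇒ W
n=5: can move to 1, which is L ⇒ W
n=6: can move to 1, which is L ⇒ W
n=7: can move to 0, which is L ⇒ W
n=8: can move to 1, which is L ⇒ W
n=9: moves to 7(W), 5(W), 4(W), 2(W); every one is W ⇒ L
n=10: moves to 8(W), 6(W), 5(W), 3(W); every one is W ⇒ L
n=11: can move to 9, which is L ⇒ W
n=12: can move to 10, which is L ⇒ W
n=13: can move to 9, which is L ⇒ W
n=14: can move to 10, which is L ⇒ W
n=15: can move to 10, which is L ⇒ W
n=16: can move to 9, which is L ⇒ W
n=17: can move to 10, which is L ⇒ W
n=18: moves to 16(W), 14(W), 13(W), 11(W); every one is W ⇒ L
n=19: moves to 17(W), 15(W), 14(W), 12(W); every one is W ⇒ L
Every move from 19 reaches a W position, so the mover loses.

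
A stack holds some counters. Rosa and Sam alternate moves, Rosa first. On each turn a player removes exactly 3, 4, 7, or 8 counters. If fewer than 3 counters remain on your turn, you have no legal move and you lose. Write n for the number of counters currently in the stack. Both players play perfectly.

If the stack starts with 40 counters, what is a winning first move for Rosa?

Remove 7, leaving 33.

Positions with no move are L. A position that does have a move is losing for the player to move precisely when every available move leads to a winning position for the opponent. Fill in the labels:
n=0: no move → L
n=1: no move → L
n=2: no move → L
n=3: can move to 0, which is L ⇒ W
n=4: can move to 1, which is L ⇒ W
n=5: can move to 2, which is L ⇒ W
n=6: can move to 2, which is L ⇒ W
n=7: can move to 0, which is L ⇒ W
n=8: can move to 1, which is L ⇒ W
n=9: can move to 2, which is L ⇒ W
n=10: can move to 2, which is L ⇒ W
n=11: moves to 8(W), 7(W), 4(W), 3(W); every one is W ⇒ L
n=12: moves to 9(W), 8(W), 5(W), 4(W); every one is W ⇒ L
n=13: moves to 10(W), 9(W), 6(W), 5(W); every one is W ⇒ L
n=14: can move to 11, which is L ⇒ W
n=15: can move to 12, which is L ⇒ W
n=16: can move to 13, which is L ⇒ W
n=17: can move to 13, which is L ⇒ W
n=18: can move to 11, which is L ⇒ W
n=19: can move to 12, which is L ⇒ W
n=20: can move to 13, which is L ⇒ W
n=21: can move to 13, which is L ⇒ W
n=22: moves to 19(W), 18(W), 15(W), 14(W); every one is W ⇒ L
n=23: moves to 20(W), 19(W), 16(W), 15(W); every one is W ⇒ L
n=24: moves to 21(W), 20(W), 17(W), 16(W); every one is W ⇒ L
n=25: can move to 22, which is L ⇒ W
n=26: can move to 23, which is L ⇒ W
n=27: can move to 24, which is L ⇒ W
n=28: can move to 24, which is L ⇒ W
n=29: can move to 22, which is L ⇒ W
n=30: can move to 23, which is L ⇒ W
n=31: can move to 24, which is L ⇒ W
n=32: can move to 24, which is L ⇒ W
n=33: moves to 30(W), 29(W), 26(W), 25(W); every one is W ⇒ L
n=34: moves to 31(W), 30(W), 27(W), 26(W); every one is W ⇒ L
n=35: moves to 32(W), 31(W), 28(W), 27(W); every one is W ⇒ L
n=36: can move to 33, which is L ⇒ W
n=37: can move to 34, which is L ⇒ W
n=38: can move to 35, which is L ⇒ W
n=39: can move to 35, which is L ⇒ W
n=40: can move to 33, which is L ⇒ W
From 40, the L positions reachable in one move are: 33.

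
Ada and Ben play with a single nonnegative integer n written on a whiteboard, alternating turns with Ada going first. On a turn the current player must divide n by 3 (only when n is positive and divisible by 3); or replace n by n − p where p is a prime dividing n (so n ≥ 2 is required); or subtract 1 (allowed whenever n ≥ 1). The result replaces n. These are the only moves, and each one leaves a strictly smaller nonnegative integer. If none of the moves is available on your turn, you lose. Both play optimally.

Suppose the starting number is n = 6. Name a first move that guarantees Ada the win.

Compute win/loss labels from the base case upward. A position with no move is L. Any other position is W if it can reach an L in one move, else L.
n=0: no move → L
n=1: can move to 0, which is L ⇒ W
n=2: can move to 0, which is L ⇒ W
n=3: can move to 0, which is L ⇒ W
n=4: moves to 2(W), 3(W); every one is W ⇒ L
n=5: can move to 0, which is L ⇒ W
n=6: can move to 4, which is L ⇒ W
From 6, the L positions reachable in one move are: 4.

Move to 4.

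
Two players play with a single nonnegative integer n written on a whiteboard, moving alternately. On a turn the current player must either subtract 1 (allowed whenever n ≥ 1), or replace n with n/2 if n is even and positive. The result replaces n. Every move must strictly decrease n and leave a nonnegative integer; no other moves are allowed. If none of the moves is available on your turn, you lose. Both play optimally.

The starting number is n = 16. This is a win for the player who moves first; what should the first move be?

Move to 15.

Work bottom-up. With no move the player to move loses. Otherwise the position is W if at least one move leads to an L position for the opponent, and L if every move leads to a W.
n=0: no move → L
n=1: can move to 0, which is L ⇒ W
n=2: the only move is to 1(W), a W ⇒ L
n=3: can move to 2, which is L ⇒ W
n=4: can move to 2, which is L ⇒ W
n=5: the only move is to 4(W), a W ⇒ L
n=6: can move to 5, which is L ⇒ W
n=7: the only move is to 6(W), a W ⇒ L
n=8: can move to 7, which is L ⇒ W
n=9: the only move is to 8(W), a W ⇒ L
n=10: can move to 5, which is L ⇒ W
n=11: the only move is to 10(W), a W ⇒ L
n=12: can move to 11, which is L ⇒ W
n=13: the only move is to 12(W), a W ⇒ L
n=14: can move to 7, which is L ⇒ W
n=15: the only move is to 14(W), a W ⇒ L
n=16: can move to 15, which is L ⇒ W
From 16, the L positions reachable in one move are: 15.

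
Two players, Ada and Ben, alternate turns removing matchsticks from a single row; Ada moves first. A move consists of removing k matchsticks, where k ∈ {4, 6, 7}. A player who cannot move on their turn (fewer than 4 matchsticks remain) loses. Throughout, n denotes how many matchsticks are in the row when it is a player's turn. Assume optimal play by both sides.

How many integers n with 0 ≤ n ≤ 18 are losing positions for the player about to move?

Classify positions by backward induction: terminal positions (no move available) are L. From any other position, the mover wins iff some move reaches an L.
n=0: no move → L
n=1: no move → L
n=2: no move → L
n=3: no move → L
n=4: →0(L), so W
n=5: →1(L), so W
n=6: →2(L), so W
n=7: →3(L), so W
n=8: →2(L), so W
n=9: →3(L), so W
n=10: →3(L), so W
n=11: →7(W), 5(W), 4(W) — all W, so L
n=12: →8(W), 6(W), 5(W) — all W, so L
n=13: →9(W), 7(W), 6(W) — all W, so L
n=14: →10(W), 8(W), 7(W) — all W, so L
n=15: →11(L), so W
n=16: →12(L), so W
n=17: →13(L), so W
n=18: →14(L), so W
L entries with 0 ≤ n ≤ 18: n = 0, 1, 2, 3, 11, 12, 13, 14; that makes 8.

8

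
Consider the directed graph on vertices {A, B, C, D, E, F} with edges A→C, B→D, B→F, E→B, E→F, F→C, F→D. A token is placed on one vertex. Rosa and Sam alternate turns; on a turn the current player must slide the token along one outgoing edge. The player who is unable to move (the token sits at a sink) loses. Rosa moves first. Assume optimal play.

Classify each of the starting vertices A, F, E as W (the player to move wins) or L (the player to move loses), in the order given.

Work bottom-up. With no move the player to move loses. Otherwise the position is W if at least one move leads to an L position for the opponent, and L if every move leads to a W.
Every edge goes from a vertex to one that appears earlier in the order D, C, F, A, B, E, so processing vertices in that order labels each vertex after all of its successors.
D: no outgoing edge → L
C: no outgoing edge → L
F: →C(L), so W
A: →C(L), so W
B: →D(L), so W
E: →B(W), F(W) — all W, so L

A: W, F: W, E: L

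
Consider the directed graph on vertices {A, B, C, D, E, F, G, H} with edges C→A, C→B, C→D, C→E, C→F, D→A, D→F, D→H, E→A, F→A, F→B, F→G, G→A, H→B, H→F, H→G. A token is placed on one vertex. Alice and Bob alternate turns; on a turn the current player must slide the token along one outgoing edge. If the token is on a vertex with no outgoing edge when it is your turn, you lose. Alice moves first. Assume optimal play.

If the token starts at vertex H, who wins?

Compute win/loss labels from the base case upward. A position with no move is L. Any other position is W if it can reach an L in one move, else L.
Every edge goes from a vertex to one that appears earlier in the order B, A, G, F, H, D, E, C, so processing vertices in that order labels each vertex after all of its successors.
B: no outgoing edge → L
A: no outgoing edge → L
G: reaches L-position A → W
F: reaches L-position A → W
H: reaches L-position B → W
D: reaches L-position A → W
E: reaches L-position A → W
C: reaches L-position A → W
The starting position H is W: Alice should move to B, handing over an L position.

Alice wins.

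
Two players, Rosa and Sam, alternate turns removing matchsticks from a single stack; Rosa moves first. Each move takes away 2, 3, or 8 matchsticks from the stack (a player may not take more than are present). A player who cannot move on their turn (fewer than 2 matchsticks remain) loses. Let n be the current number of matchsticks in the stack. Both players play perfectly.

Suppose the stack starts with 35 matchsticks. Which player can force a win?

Build the W/L table. Terminal = L. A non-terminal position is W if it has a move to some L; otherwise it is L.
n=0: no move → L
n=1: no move → L
n=2: can move to 0, which is L ⇒ W
n=3: can move to 1, which is L ⇒ W
n=4: can move to 1, which is L ⇒ W
n=5: moves to 3(W), 2(W); every one is W ⇒ L
n=6: moves to 4(W), 3(W); every one is W ⇒ L
n=7: can move to 5, which is L ⇒ W
n=8: can move to 6, which is L ⇒ W
n=9: can move to 6, which is L ⇒ W
n=10: moves to 8(W), 7(W), 2(W); every one is W ⇒ L
n=11: moves to 9(W), 8(W), 3(W); every one is W ⇒ L
n=12: can move to 10, which is L ⇒ W
n=13: can move to 11, which is L ⇒ W
n=14: can move to 11, which is L ⇒ W
n=15: moves to 13(W), 12(W), 7(W); every one is W ⇒ L
n=16: moves to 14(W), 13(W), 8(W); every one is W ⇒ L
n=17: can move to 15, which is L ⇒ W
n=18: can move to 16, which is L ⇒ W
n=19: can move to 16, which is L ⇒ W
n=20: moves to 18(W), 17(W), 12(W); every one is W ⇒ L
n=21: moves to 19(W), 18(W), 13(W); every one is W ⇒ L
n=22: can move to 20, which is L ⇒ W
n=23: can move to 21, which is L ⇒ W
n=24: can move to 21, which is L ⇒ W
n=25: moves to 23(W), 22(W), 17(W); every one is W ⇒ L
n=26: moves to 24(W), 23(W), 18(W); every one is W ⇒ L
n=27: can move to 25, which is L ⇒ W
n=28: can move to 26, which is L ⇒ W
n=29: can move to 26, which is L ⇒ W
n=30: moves to 28(W), 27(W), 22(W); every one is W ⇒ L
n=31: moves to 29(W), 28(W), 23(W); every one is W ⇒ L
n=32: can move to 30, which is L ⇒ W
n=33: can move to 31, which is L ⇒ W
n=34: can move to 31, which is L ⇒ W
n=35: moves to 33(W), 32(W), 27(W); every one is W ⇒ L
Every move from 35 reaches a W position, so the mover loses.

Sam wins.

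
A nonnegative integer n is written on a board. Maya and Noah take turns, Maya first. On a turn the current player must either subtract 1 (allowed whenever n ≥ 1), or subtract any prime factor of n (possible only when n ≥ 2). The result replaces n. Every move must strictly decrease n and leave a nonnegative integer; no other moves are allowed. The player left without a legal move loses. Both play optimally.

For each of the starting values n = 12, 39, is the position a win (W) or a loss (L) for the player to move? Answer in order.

12: L, 39: W

Compute win/loss labels from the base case upward. A position with no move is L. Any other position is W if it can reach an L in one move, else L.
n=0: no move → L
n=1: can move to 0, which is L ⇒ W
n=2: can move to 0, which is L ⇒ W
n=3: can move to 0, which is L ⇒ W
n=4: moves to 2(W), 3(W); every one is W ⇒ L
n=5: can move to 0, which is L ⇒ W
n=6: can move to 4, which is L ⇒ W
n=7: can move to 0, which is L ⇒ W
n=8: moves to 6(W), 7(W); every one is W ⇒ L
n=9: can move to 8, which is L ⇒ W
n=10: can move to 8, which is L ⇒ W
n=11: can move to 0, which is L ⇒ W
n=12: moves to 9(W), 10(W), 11(W); every one is W ⇒ L
n=13: can move to 0, which is L ⇒ W
n=14: can move to 12, which is L ⇒ W
n=15: can move to 12, which is L ⇒ W
n=16: moves to 14(W), 15(W); every one is W ⇒ L
n=17: can move to 0, which is L ⇒ W
n=18: can move to 16, which is L ⇒ W
n=19: can move to 0, which is L ⇒ W
n=20: moves to 15(W), 18(W), 19(W); every one is W ⇒ L
n=21: can move to 20, which is L ⇒ W
n=22: can move to 20, which is L ⇒ W
n=23: can move to 0, which is L ⇒ W
n=24: moves to 21(W), 22(W), 23(W); every one is W ⇒ L
n=25: can move to 20, which is L ⇒ W
n=26: can move to 24, which is L ⇒ W
n=27: can move to 24, which is L ⇒ W
n=28: moves to 21(W), 26(W), 27(W); every one is W ⇒ L
n=29: can move to 0, which is L ⇒ W
n=30: can move to 28, which is L ⇒ W
n=31: can move to 0, which is L ⇒ W
n=32: moves to 30(W), 31(W); every one is W ⇒ L
n=33: can move to 32, which is L ⇒ W
n=34: can move to 32, which is L ⇒ W
n=35: can move to 28, which is L ⇒ W
n=36: moves to 33(W), 34(W), 35(W); every one is W ⇒ L
n=37: can move to 0, which is L ⇒ W
n=38: can move to 36, which is L ⇒ W
n=39: can move to 36, which is L ⇒ W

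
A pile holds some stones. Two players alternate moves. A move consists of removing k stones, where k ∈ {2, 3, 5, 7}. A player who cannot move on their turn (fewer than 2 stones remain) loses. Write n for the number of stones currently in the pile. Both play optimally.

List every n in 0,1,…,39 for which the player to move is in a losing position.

Build the W/L table. Terminal = L. A non-terminal position is W if it has a move to some L; otherwise it is L.
n=0: no move → L
n=1: no move → L
n=2: reaches L-position 0 → W
n=3: reaches L-position 1 → W
n=4: reaches L-position 1 → W
n=5: reaches L-position 0 → W
n=6: reaches L-position 1 → W
n=7: reaches L-position 0 → W
n=8: reaches L-position 1 → W
n=9: only reaches 7(W), 6(W), 4(W), 2(W), all W → L
n=10: only reaches 8(W), 7(W), 5(W), 3(W), all W → L
n=11: reaches L-position 9 → W
n=12: reaches L-position 10 → W
n=13: reaches L-position 10 → W
n=14: reaches L-position 9 → W
n=15: reaches L-position 10 → W
n=16: reaches L-position 9 → W
n=17: reaches L-position 10 → W
n=18: only reaches 16(W), 15(W), 13(W), 11(W), all W → L
n=19: only reaches 17(W), 16(W), 14(W), 12(W), all W → L
n=20: reaches L-position 18 → W
n=21: reaches L-position 19 → W
n=22: reaches L-position 19 → W
n=23: reaches L-position 18 → W
n=24: reaches L-position 19 → W
n=25: reaches L-position 18 → W
n=26: reaches L-position 19 → W
n=27: only reaches 25(W), 24(W), 22(W), 20(W), all W → L
n=28: only reaches 26(W), 25(W), 23(W), 21(W), all W → L
n=29: reaches L-position 27 → W
n=30: reaches L-position 28 → W
n=31: reaches L-position 28 → W
n=32: reaches L-position 27 → W
n=33: reaches L-position 28 → W
n=34: reaches L-position 27 → W
n=35: reaches L-position 28 → W
n=36: only reaches 34(W), 33(W), 31(W), 29(W), all W → L
n=37: only reaches 35(W), 34(W), 32(W), 30(W), all W → L
n=38: reaches L-position 36 → W
n=39: reaches L-position 37 → W
The losing starting values of n are exactly the entries labelled L in this table (10 of them).

0, 1, 9, 10, 18, 19, 27, 28, 36, 37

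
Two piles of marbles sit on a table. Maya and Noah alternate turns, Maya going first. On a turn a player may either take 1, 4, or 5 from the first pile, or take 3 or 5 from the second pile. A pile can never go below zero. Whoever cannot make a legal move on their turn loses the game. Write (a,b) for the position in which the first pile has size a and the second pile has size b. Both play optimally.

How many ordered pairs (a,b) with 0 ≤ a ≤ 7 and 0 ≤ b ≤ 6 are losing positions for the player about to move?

Use the standard recursion: the mover loses at a terminal position; elsewhere, the mover wins exactly when some move hands the opponent an L position.
Every move lowers a or b (never raises either), so fill the grid row by row in increasing a, and left to right within a row: each cell's successors are then already labelled.
      b=0  b=1  b=2  b=3  b=4  b=5  b=6
a=0:    L    L    L    W    W    W    W
a=1:    W    W    W    L    L    L    W
a=2:    L    L    L    W    W    W    W
a=3:    W    W    W    L    L    L    W
a=4:    W    W    W    W    W    W    L
a=5:    W    W    W    W    W    W    W
a=6:    W    W    W    W    W    W    L
a=7:    W    W    W    W    W    W    W
Cells with no legal move (terminal, hence L): (0,0), (0,1), (0,2).
The remaining L cells, each justified by listing all of its moves:
(1,3): moves to (0,3)(W), (1,0)(W); every one is W ⇒ L
(1,4): moves to (0,4)(W), (1,1)(W); every one is W ⇒ L
(1,5): moves to (0,5)(W), (1,2)(W), (1,0)(W); every one is W ⇒ L
(2,0): the only move is to (1,0)(W), a W ⇒ L
(2,1): the only move is to (1,1)(W), a W ⇒ L
(2,2): the only move is to (1,2)(W), a W ⇒ L
(3,3): moves to (2,3)(W), (3,0)(W); every one is W ⇒ L
(3,4): moves to (2,4)(W), (3,1)(W); every one is W ⇒ L
(3,5): moves to (2,5)(W), (3,2)(W), (3,0)(W); every one is W ⇒ L
(4,6): moves to (3,6)(W), (0,6)(W), (4,3)(W), (4,1)(W); every one is W ⇒ L
(6,6): moves to (5,6)(W), (2,6)(W), (1,6)(W), (6,3)(W), (6,1)(W); every one is W ⇒ L
Every other cell has at least one move into one of the L cells above, so it is W.
L cells per row: a=0: 3, a=1: 3, a=2: 3, a=3: 3, a=4: 1, a=5: 0, a=6: 1, a=7: 0; total 14.

14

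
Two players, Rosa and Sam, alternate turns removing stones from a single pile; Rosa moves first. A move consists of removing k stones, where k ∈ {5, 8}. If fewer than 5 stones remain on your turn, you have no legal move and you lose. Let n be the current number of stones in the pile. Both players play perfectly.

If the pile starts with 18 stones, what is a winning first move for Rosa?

Remove 5, leaving 13.

Positions with no move are L. A position that does have a move is losing for the player to move precisely when every available move leads to a winning position for the opponent. Fill in the labels:
n=0: no move → L
n=1: no move → L
n=2: no move → L
n=3: no move → L
n=4: no move → L
n=5: W (go to 0, an L position)
n=6: W (go to 1, an L position)
n=7: W (go to 2, an L position)
n=8: W (go to 3, an L position)
n=9: W (go to 4, an L position)
n=10: W (go to 2, an L position)
n=11: W (go to 3, an L position)
n=12: W (go to 4, an L position)
n=13: L (options 8(W), 5(W) are all W)
n=14: L (options 9(W), 6(W) are all W)
n=15: L (options 10(W), 7(W) are all W)
n=16: L (options 11(W), 8(W) are all W)
n=17: L (options 12(W), 9(W) are all W)
n=18: W (go to 13, an L position)
From 18, the L positions reachable in one move are: 13.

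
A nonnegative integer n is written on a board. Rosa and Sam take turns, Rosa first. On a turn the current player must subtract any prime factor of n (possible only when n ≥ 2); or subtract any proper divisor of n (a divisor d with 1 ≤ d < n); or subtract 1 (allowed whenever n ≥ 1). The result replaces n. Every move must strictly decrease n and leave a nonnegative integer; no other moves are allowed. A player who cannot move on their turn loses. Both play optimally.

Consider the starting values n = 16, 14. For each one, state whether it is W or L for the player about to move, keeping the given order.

16: W, 14: L

Classify positions by backward induction: terminal positions (no move available) are L. From any other position, the mover wins iff some move reaches an L.
n=0: no move → L
n=1: →0(L), so W
n=2: →0(L), so W
n=3: →0(L), so W
n=4: →2(W), 3(W) — all W, so L
n=5: →0(L), so W
n=6: →4(L), so W
n=7: →0(L), so W
n=8: →4(L), so W
n=9: →6(W), 8(W) — all W, so L
n=10: →9(L), so W
n=11: →0(L), so W
n=12: →9(L), so W
n=13: →0(L), so W
n=14: →7(W), 12(W), 13(W) — all W, so L
n=15: →14(L), so W
n=16: →14(L), so W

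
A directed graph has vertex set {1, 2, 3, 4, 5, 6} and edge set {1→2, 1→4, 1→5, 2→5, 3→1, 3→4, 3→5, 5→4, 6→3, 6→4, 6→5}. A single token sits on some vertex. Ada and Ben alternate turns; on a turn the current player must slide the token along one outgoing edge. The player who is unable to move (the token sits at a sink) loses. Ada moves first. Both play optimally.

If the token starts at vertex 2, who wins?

Positions with no move are L. A position that does have a move is losing for the player to move precisely when every available move leads to a winning position for the opponent. Fill in the labels:
Every edge goes from a vertex to one that appears earlier in the order 4, 5, 2, 1, 3, 6, so processing vertices in that order labels each vertex after all of its successors.
4: no outgoing edge → L
5: can move to 4, which is L ⇒ W
2: the only move is to 5(W), a W ⇒ L
1: can move to 2, which is L ⇒ W
3: can move to 4, which is L ⇒ W
6: can move to 4, which is L ⇒ W
Every move from 2 reaches a W position, so the mover loses.

Ben wins.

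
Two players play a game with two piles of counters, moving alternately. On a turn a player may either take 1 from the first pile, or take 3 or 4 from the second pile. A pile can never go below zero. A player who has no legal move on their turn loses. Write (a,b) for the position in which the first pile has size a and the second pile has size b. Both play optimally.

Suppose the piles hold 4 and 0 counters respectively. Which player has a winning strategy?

Classify positions by backward induction: terminal positions (no move available) are L. From any other position, the mover wins iff some move reaches an L.
No move ever increases a pile, so every position that can arise here has a ≤ 4 and b ≤ 0; it is enough to label the cells with 0 ≤ a ≤ 4 and 0 ≤ b ≤ 0.
Every move lowers a or b (never raises either), so fill the grid row by row in increasing a, and left to right within a row: each cell's successors are then already labelled.
      b=0
a=0:    L
a=1:    W
a=2:    L
a=3:    W
a=4:    L
Cells with no legal move (terminal, hence L): (0,0).
The remaining L cells, each justified by listing all of its moves:
(2,0): →(1,0)(W) only, which is W, so L
(4,0): →(3,0)(W) only, which is W, so L
Every other cell has at least one move into one of the L cells above, so it is W.
The starting position (4,0) is L: whatever the player to move does, the opponent receives a W position.

The second player wins.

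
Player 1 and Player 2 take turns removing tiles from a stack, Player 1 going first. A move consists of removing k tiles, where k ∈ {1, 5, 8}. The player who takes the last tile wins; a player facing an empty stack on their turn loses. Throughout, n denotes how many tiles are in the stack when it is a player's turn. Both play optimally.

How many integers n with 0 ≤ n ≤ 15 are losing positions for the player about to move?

Label each position W (a win for the player to move) or L (a loss). A position with no legal move is L; any other position is W exactly when some move reaches an L, and L when every move reaches a W.
n=0: no move → L
n=1: →0(L), so W
n=2: →1(W) only, which is W, so L
n=3: →2(L), so W
n=4: →3(W) only, which is W, so L
n=5: →4(L), so W
n=6: →5(W), 1(W) — all W, so L
n=7: →6(L), so W
n=8: →0(L), so W
n=9: →4(L), so W
n=10: →2(L), so W
n=11: →6(L), so W
n=12: →4(L), so W
n=13: →12(W), 8(W), 5(W) — all W, so L
n=14: →13(L), so W
n=15: →14(W), 10(W), 7(W) — all W, so L
L entries with 0 ≤ n ≤ 15: n = 0, 2, 4, 6, 13, 15; that makes 6.

6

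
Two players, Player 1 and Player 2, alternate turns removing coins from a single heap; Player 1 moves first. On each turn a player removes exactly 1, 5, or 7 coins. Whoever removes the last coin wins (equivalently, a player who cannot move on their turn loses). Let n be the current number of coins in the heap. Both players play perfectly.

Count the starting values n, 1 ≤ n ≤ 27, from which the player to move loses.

13

Classify positions by backward induction: terminal positions (no move available) are L. From any other position, the mover wins iff some move reaches an L.
n=0: no move → L
n=1: reaches L-position 0 → W
n=2: only reaches 1(W), which is W → L
n=3: reaches L-position 2 → W
n=4: only reaches 3(W), which is W → L
n=5: reaches L-position 4 → W
n=6: only reaches 5(W), 1(W), all W → L
n=7: reaches L-position 6 → W
n=8: only reaches 7(W), 3(W), 1(W), all W → L
n=9: reaches L-position 8 → W
n=10: only reaches 9(W), 5(W), 3(W), all W → L
n=11: reaches L-position 10 → W
n=12: only reaches 11(W), 7(W), 5(W), all W → L
n=13: reaches L-position 12 → W
n=14: only reaches 13(W), 9(W), 7(W), all W → L
n=15: reaches L-position 14 → W
n=16: only reaches 15(W), 11(W), 9(W), all W → L
n=17: reaches L-position 16 → W
n=18: only reaches 17(W), 13(W), 11(W), all W → L
n=19: reaches L-position 18 → W
n=20: only reaches 19(W), 15(W), 13(W), all W → L
n=21: reaches L-position 20 → W
n=22: only reaches 21(W), 17(W), 15(W), all W → L
n=23: reaches L-position 22 → W
n=24: only reaches 23(W), 19(W), 17(W), all W → L
n=25: reaches L-position 24 → W
n=26: only reaches 25(W), 21(W), 19(W), all W → L
n=27: reaches L-position 26 → W
L entries with 1 ≤ n ≤ 27 (n=0 is outside the asked range and is not counted): n = 2, 4, 6, 8, 10, 12, 14, 16, 18, 20, 22, 24, 26; that makes 13.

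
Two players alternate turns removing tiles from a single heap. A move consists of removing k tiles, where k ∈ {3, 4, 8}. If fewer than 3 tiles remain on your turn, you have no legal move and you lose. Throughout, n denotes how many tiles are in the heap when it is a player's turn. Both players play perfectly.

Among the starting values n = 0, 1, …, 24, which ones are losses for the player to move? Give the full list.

Positions with no move are L. A position that does have a move is losing for the player to move precisely when every available move leads to a winning position for the opponent. Fill in the labels:
n=0: no move → L
n=1: no move → L
n=2: no move → L
n=3: can move to 0, which is L ⇒ W
n=4: can move to 1, which is L ⇒ W
n=5: can move to 2, which is L ⇒ W
n=6: can move to 2, which is L ⇒ W
n=7: moves to 4(W), 3(W); every one is W ⇒ L
n=8: can move to 0, which is L ⇒ W
n=9: can move to 1, which is L ⇒ W
n=10: can move to 7, which is L ⇒ W
n=11: can move to 7, which is L ⇒ W
n=12: moves to 9(W), 8(W), 4(W); every one is W ⇒ L
n=13: moves to 10(W), 9(W), 5(W); every one is W ⇒ L
n=14: moves to 11(W), 10(W), 6(W); every one is W ⇒ L
n=15: can move to 12, which is L ⇒ W
n=16: can move to 13, which is L ⇒ W
n=17: can move to 14, which is L ⇒ W
n=18: can move to 14, which is L ⇒ W
n=19: moves to 16(W), 15(W), 11(W); every one is W ⇒ L
n=20: can move to 12, which is L ⇒ W
n=21: can move to 13, which is L ⇒ W
n=22: can move to 19, which is L ⇒ W
n=23: can move to 19, which is L ⇒ W
n=24: moves to 21(W), 20(W), 16(W); every one is W ⇒ L
Reading off the rows marked L gives the requested list; there are 9 such values of n.

0, 1, 2, 7, 12, 13, 14, 19, 24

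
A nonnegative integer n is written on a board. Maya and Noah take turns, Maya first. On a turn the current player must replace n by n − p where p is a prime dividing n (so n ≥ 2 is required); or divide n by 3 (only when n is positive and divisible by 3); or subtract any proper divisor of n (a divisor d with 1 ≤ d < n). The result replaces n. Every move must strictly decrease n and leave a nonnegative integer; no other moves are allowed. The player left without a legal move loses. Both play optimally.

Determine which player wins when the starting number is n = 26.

Label each position W (a win for the player to move) or L (a loss). A position with no legal move is L; any other position is W exactly when some move reaches an L, and L when every move reaches a W.
n=0: no move → L
n=1: no move → L
n=2: can move to 0, which is L ⇒ W
n=3: can move to 0, which is L ⇒ W
n=4: moves to 2(W), 3(W); every one is W ⇒ L
n=5: can move to 0, which is L ⇒ W
n=6: can move to 4, which is L ⇒ W
n=7: can move to 0, which is L ⇒ W
n=8: can move to 4, which is L ⇒ W
n=9: moves to 3(W), 6(W), 8(W); every one is W ⇒ L
n=10: can move to 9, which is L ⇒ W
n=11: can move to 0, which is L ⇒ W
n=12: can move to 4, which is L ⇒ W
n=13: can move to 0, which is L ⇒ W
n=14: moves to 7(W), 12(W), 13(W); every one is W ⇒ L
n=15: can move to 14, which is L ⇒ W
n=16: can move to 14, which is L ⇒ W
n=17: can move to 0, which is L ⇒ W
n=18: can move to 9, which is L ⇒ W
n=19: can move to 0, which is L ⇒ W
n=20: moves to 10(W), 15(W), 16(W), 18(W), 19(W); every one is W ⇒ L
n=21: can move to 14, which is L ⇒ W
n=22: can move to 20, which is L ⇒ W
n=23: can move to 0, which is L ⇒ W
n=24: can move to 20, which is L ⇒ W
n=25: can move to 20, which is L ⇒ W
n=26: moves to 13(W), 24(W), 25(W); every one is W ⇒ L
The starting position 26 is L: whatever Maya does, the opponent receives a W position.

Noah wins.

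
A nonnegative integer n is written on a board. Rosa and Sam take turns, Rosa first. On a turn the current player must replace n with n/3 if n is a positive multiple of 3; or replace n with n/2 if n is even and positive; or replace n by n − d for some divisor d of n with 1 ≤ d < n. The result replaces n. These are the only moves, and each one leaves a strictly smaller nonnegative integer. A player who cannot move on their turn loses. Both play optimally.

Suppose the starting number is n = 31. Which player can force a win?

Use the standard recursion: the mover loses at a terminal position; elsewhere, the mover wins exactly when some move hands the opponent an L position.
n=0: no move → L
n=1: no move → L
n=2: can move to 1, which is L ⇒ W
n=3: can move to 1, which is L ⇒ W
n=4: moves to 2(W), 3(W); every one is W ⇒ L
n=5: can move to 4, which is L ⇒ W
n=6: can move to 4, which is L ⇒ W
n=7: the only move is to 6(W), a W ⇒ L
n=8: can move to 4, which is L ⇒ W
n=9: moves to 3(W), 6(W), 8(W); every one is W ⇒ L
n=10: can move to 9, which is L ⇒ W
n=11: the only move is to 10(W), a W ⇒ L
n=12: can move to 4, which is L ⇒ W
n=13: the only move is to 12(W), a W ⇒ L
n=14: can move to 7, which is L ⇒ W
n=15: moves to 5(W), 10(W), 12(W), 14(W); every one is W ⇒ L
n=16: can move to 15, which is L ⇒ W
n=17: the only move is to 16(W), a W ⇒ L
n=18: can move to 9, which is L ⇒ W
n=19: the only move is to 18(W), a W ⇒ L
n=20: can move to 15, which is L ⇒ W
n=21: can move to 7, which is L ⇒ W
n=22: can move to 11, which is L ⇒ W
n=23: the only move is to 22(W), a W ⇒ L
n=24: can move to 23, which is L ⇒ W
n=25: moves to 20(W), 24(W); every one is W ⇒ L
n=26: can move to 13, which is L ⇒ W
n=27: can move to 9, which is L ⇒ W
n=28: moves to 14(W), 21(W), 24(W), 26(W), 27(W); every one is W ⇒ L
n=29: can move to 28, which is L ⇒ W
n=30: can move to 15, which is L ⇒ W
n=31: the only move is to 30(W), a W ⇒ L
The starting position 31 is L: whatever Rosa does, the opponent receives a W position.

Sam wins.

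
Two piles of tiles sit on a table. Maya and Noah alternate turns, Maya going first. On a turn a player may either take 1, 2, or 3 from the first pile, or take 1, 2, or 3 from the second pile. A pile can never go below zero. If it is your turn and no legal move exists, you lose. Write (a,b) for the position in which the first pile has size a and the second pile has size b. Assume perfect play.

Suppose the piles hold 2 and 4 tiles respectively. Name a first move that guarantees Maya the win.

Use the standard recursion: the mover loses at a terminal position; elsewhere, the mover wins exactly when some move hands the opponent an L position.
No move ever increases a pile, so every position that can arise here has a ≤ 2 and b ≤ 4; it is enough to label the cells with 0 ≤ a ≤ 2 and 0 ≤ b ≤ 4.
Every move lowers a or b (never raises either), so fill the grid row by row in increasing a, and left to right within a row: each cell's successors are then already labelled.
      b=0  b=1  b=2  b=3  b=4
a=0:    L    W    W    W    L
a=1:    W    L    W    W    W
a=2:    W    W    L    W    W
Cells with no legal move (terminal, hence L): (0,0).
The remaining L cells, each justified by listing all of its moves:
(0,4): moves to (0,3)(W), (0,2)(W), (0,1)(W); every one is W ⇒ L
(1,1): moves to (0,1)(W), (1,0)(W); every one is W ⇒ L
(2,2): moves to (1,2)(W), (0,2)(W), (2,1)(W), (2,0)(W); every one is W ⇒ L
Every other cell has at least one move into one of the L cells above, so it is W.
From (2,4), the L positions reachable in one move are: (0,4), (2,2). Any move reaching one of these is winning.

Move to (0,4).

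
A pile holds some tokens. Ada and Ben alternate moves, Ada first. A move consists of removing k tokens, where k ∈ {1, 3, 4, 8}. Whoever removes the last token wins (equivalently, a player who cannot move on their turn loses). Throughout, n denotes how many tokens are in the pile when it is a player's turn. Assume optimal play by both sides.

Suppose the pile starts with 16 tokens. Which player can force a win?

Ben wins.

Compute win/loss labels from the base case upward. A position with no move is L. Any other position is W if it can reach an L in one move, else L.
n=0: no move → L
n=1: reaches L-position 0 → W
n=2: only reaches 1(W), which is W → L
n=3: reaches L-position 2 → W
n=4: reaches L-position 0 → W
n=5: reaches L-position 2 → W
n=6: reaches L-position 2 → W
n=7: only reaches 6(W), 4(W), 3(W), all W → L
n=8: reaches L-position 7 → W
n=9: only reaches 8(W), 6(W), 5(W), 1(W), all W → L
n=10: reaches L-position 9 → W
n=11: reaches L-position 7 → W
n=12: reaches L-position 9 → W
n=13: reaches L-position 9 → W
n=14: only reaches 13(W), 11(W), 10(W), 6(W), all W → L
n=15: reaches L-position 14 → W
n=16: only reaches 15(W), 13(W), 12(W), 8(W), all W → L
The starting position 16 is L: whatever Ada does, the opponent receives a W position.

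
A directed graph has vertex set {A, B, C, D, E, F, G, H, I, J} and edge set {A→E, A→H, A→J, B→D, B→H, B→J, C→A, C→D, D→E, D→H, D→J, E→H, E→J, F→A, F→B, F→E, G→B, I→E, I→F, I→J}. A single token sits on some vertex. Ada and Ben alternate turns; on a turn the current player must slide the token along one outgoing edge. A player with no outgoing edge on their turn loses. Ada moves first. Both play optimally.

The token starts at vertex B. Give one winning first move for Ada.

Label each position W (a win for the player to move) or L (a loss). A position with no legal move is L; any other position is W exactly when some move reaches an L, and L when every move reaches a W.
Every edge goes from a vertex to one that appears earlier in the order J, H, E, D, A, C, B, F, I, G, so processing vertices in that order labels each vertex after all of its successors.
J: no outgoing edge → L
H: no outgoing edge → L
E: →H(L), so W
D: →H(L), so W
A: →H(L), so W
C: →A(W), D(W) — all W, so L
B: →H(L), so W
F: →B(W), A(W), E(W) — all W, so L
I: →F(L), so W
G: →B(W) only, which is W, so L
From B, the L positions reachable in one move are: H, J. Any move reaching one of these is winning.

Move to H.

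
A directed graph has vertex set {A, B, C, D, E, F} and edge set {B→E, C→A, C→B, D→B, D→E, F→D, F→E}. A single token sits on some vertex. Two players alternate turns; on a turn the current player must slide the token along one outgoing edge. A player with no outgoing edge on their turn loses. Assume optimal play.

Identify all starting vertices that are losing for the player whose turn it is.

A, E

Work bottom-up. With no move the player to move loses. Otherwise the position is W if at least one move leads to an L position for the opponent, and L if every move leads to a W.
Every edge goes from a vertex to one that appears earlier in the order A, E, B, D, F, C, so processing vertices in that order labels each vertex after all of its successors.
A: no outgoing edge → L
E: no outgoing edge → L
B: reaches L-position E → W
D: reaches L-position E → W
F: reaches L-position E → W
C: reaches L-position A → W
Reading off the rows marked L gives the requested list; there are 2 such vertices.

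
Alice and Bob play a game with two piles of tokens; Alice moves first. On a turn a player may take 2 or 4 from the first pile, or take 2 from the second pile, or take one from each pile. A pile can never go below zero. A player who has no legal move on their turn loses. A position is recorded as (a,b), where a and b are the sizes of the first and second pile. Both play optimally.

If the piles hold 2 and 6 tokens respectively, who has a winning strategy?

Bob wins.

Build the W/L table. Terminal = L. A non-terminal position is W if it has a move to some L; otherwise it is L.
No move ever increases a pile, so every position that can arise here has a ≤ 2 and b ≤ 6; it is enough to label the cells with 0 ≤ a ≤ 2 and 0 ≤ b ≤ 6.
Every move lowers a or b (never raises either), so fill the grid row by row in increasing a, and left to right within a row: each cell's successors are then already labelled.
      b=0  b=1  b=2  b=3  b=4  b=5  b=6
a=0:    L    L    W    W    L    L    W
a=1:    L    W    W    L    L    W    W
a=2:    W    W    L    L    W    W    L
Cells with no legal move (terminal, hence L): (0,0), (0,1), (1,0).
The remaining L cells, each justified by listing all of its moves:
(0,4): only reaches (0,2)(W), which is W → L
(0,5): only reaches (0,3)(W), which is W → L
(1,3): only reaches (1,1)(W), (0,2)(W), all W → L
(1,4): only reaches (1,2)(W), (0,3)(W), all W → L
(2,2): only reaches (0,2)(W), (2,0)(W), (1,1)(W), all W → L
(2,3): only reaches (0,3)(W), (2,1)(W), (1,2)(W), all W → L
(2,6): only reaches (0,6)(W), (2,4)(W), (1,5)(W), all W → L
Every other cell has at least one move into one of the L cells above, so it is W.
The starting position (2,6) is L: whatever Alice does, the opponent receives a W position.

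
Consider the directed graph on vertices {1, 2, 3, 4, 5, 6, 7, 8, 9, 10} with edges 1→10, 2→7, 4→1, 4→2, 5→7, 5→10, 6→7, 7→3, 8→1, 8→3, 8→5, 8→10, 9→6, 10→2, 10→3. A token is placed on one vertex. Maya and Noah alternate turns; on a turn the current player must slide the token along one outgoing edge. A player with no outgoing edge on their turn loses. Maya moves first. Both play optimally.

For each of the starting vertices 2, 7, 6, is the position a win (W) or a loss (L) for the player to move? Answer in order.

2: L, 7: W, 6: L

Use the standard recursion: the mover loses at a terminal position; elsewhere, the mover wins exactly when some move hands the opponent an L position.
Every edge goes from a vertex to one that appears earlier in the order 3, 7, 2, 10, 6, 9, 1, 5, 8, 4, so processing vertices in that order labels each vertex after all of its successors.
3: no outgoing edge → L
7: can move to 3, which is L ⇒ W
2: the only move is to 7(W), a W ⇒ L
10: can move to 2, which is L ⇒ W
6: the only move is to 7(W), a W ⇒ L
9: can move to 6, which is L ⇒ W
1: the only move is to 10(W), a W ⇒ L
5: moves to 10(W), 7(W); every one is W ⇒ L
8: can move to 5, which is L ⇒ W
4: can move to 1, which is L ⇒ W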